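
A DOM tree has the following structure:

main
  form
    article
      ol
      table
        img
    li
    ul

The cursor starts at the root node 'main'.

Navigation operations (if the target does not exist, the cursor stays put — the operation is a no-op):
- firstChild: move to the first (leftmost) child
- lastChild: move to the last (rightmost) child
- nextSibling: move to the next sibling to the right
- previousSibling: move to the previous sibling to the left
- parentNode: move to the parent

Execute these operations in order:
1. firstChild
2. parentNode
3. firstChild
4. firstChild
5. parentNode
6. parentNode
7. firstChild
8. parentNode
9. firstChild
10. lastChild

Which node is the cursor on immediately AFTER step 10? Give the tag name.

Answer: ul

Derivation:
After 1 (firstChild): form
After 2 (parentNode): main
After 3 (firstChild): form
After 4 (firstChild): article
After 5 (parentNode): form
After 6 (parentNode): main
After 7 (firstChild): form
After 8 (parentNode): main
After 9 (firstChild): form
After 10 (lastChild): ul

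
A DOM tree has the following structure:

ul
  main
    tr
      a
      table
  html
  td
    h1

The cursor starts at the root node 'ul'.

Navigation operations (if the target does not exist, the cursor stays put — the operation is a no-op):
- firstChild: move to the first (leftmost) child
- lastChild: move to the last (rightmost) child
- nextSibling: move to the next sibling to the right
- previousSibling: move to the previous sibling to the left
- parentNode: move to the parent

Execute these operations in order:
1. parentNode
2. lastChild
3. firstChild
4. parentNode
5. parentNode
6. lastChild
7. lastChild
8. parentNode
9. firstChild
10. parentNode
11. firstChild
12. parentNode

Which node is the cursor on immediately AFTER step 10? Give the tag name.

Answer: td

Derivation:
After 1 (parentNode): ul (no-op, stayed)
After 2 (lastChild): td
After 3 (firstChild): h1
After 4 (parentNode): td
After 5 (parentNode): ul
After 6 (lastChild): td
After 7 (lastChild): h1
After 8 (parentNode): td
After 9 (firstChild): h1
After 10 (parentNode): td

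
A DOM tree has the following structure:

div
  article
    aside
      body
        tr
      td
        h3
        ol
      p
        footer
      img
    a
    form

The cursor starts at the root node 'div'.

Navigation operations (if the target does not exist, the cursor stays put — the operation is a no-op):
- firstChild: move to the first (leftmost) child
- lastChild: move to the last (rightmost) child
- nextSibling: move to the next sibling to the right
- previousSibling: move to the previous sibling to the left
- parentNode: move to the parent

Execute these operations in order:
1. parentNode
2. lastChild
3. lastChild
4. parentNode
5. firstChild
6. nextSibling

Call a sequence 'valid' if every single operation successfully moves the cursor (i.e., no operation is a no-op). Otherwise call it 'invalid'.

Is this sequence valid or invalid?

Answer: invalid

Derivation:
After 1 (parentNode): div (no-op, stayed)
After 2 (lastChild): article
After 3 (lastChild): form
After 4 (parentNode): article
After 5 (firstChild): aside
After 6 (nextSibling): a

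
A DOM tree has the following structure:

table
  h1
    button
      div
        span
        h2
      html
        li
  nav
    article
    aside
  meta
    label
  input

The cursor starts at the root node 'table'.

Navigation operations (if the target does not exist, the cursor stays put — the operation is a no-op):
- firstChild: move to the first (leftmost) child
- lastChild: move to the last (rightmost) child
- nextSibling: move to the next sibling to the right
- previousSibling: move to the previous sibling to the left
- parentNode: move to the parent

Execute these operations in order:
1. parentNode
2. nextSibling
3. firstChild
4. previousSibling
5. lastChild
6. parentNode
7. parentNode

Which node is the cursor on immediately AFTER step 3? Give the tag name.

Answer: h1

Derivation:
After 1 (parentNode): table (no-op, stayed)
After 2 (nextSibling): table (no-op, stayed)
After 3 (firstChild): h1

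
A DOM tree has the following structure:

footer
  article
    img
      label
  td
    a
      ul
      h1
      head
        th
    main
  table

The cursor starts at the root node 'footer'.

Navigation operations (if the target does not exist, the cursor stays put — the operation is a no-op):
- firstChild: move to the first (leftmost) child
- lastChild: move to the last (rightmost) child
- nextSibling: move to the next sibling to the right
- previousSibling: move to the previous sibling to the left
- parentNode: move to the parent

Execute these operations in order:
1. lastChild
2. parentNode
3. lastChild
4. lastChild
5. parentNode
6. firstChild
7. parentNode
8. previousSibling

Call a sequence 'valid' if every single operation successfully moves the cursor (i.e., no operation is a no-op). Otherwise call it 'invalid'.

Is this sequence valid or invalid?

After 1 (lastChild): table
After 2 (parentNode): footer
After 3 (lastChild): table
After 4 (lastChild): table (no-op, stayed)
After 5 (parentNode): footer
After 6 (firstChild): article
After 7 (parentNode): footer
After 8 (previousSibling): footer (no-op, stayed)

Answer: invalid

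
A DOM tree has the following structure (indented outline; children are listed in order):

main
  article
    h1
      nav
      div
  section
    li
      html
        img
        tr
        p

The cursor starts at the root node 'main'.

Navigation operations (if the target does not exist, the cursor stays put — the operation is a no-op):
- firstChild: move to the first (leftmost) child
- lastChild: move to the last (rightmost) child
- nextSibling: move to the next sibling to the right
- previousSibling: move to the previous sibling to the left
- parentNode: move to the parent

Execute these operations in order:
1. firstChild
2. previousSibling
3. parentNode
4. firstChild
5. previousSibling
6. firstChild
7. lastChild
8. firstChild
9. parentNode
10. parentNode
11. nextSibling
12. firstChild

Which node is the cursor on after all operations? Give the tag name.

Answer: li

Derivation:
After 1 (firstChild): article
After 2 (previousSibling): article (no-op, stayed)
After 3 (parentNode): main
After 4 (firstChild): article
After 5 (previousSibling): article (no-op, stayed)
After 6 (firstChild): h1
After 7 (lastChild): div
After 8 (firstChild): div (no-op, stayed)
After 9 (parentNode): h1
After 10 (parentNode): article
After 11 (nextSibling): section
After 12 (firstChild): li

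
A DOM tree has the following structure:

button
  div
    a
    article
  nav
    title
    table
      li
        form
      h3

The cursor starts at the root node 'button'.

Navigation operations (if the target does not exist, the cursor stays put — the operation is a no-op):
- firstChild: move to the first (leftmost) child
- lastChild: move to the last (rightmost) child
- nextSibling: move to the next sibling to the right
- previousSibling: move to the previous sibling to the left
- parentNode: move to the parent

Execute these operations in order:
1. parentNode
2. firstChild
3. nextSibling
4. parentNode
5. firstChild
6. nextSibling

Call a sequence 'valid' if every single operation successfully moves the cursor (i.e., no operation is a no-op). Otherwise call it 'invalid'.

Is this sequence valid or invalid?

After 1 (parentNode): button (no-op, stayed)
After 2 (firstChild): div
After 3 (nextSibling): nav
After 4 (parentNode): button
After 5 (firstChild): div
After 6 (nextSibling): nav

Answer: invalid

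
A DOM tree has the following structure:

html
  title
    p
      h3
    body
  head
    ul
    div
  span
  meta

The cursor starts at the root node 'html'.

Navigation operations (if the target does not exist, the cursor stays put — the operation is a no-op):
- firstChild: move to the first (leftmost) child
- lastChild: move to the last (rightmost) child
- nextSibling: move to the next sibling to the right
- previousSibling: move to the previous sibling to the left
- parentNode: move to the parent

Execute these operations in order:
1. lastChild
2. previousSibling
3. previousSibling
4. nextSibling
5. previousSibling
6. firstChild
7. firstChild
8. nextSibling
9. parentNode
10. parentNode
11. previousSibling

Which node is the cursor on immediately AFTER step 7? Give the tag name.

Answer: ul

Derivation:
After 1 (lastChild): meta
After 2 (previousSibling): span
After 3 (previousSibling): head
After 4 (nextSibling): span
After 5 (previousSibling): head
After 6 (firstChild): ul
After 7 (firstChild): ul (no-op, stayed)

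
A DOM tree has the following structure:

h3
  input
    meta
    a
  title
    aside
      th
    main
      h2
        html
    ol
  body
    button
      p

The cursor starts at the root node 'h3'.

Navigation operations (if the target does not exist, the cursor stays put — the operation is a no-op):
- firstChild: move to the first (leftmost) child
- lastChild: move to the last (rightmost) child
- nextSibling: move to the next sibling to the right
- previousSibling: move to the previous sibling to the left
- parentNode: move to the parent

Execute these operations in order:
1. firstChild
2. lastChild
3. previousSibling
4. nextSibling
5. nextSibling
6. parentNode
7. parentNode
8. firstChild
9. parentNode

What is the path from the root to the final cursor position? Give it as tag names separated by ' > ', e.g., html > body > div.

After 1 (firstChild): input
After 2 (lastChild): a
After 3 (previousSibling): meta
After 4 (nextSibling): a
After 5 (nextSibling): a (no-op, stayed)
After 6 (parentNode): input
After 7 (parentNode): h3
After 8 (firstChild): input
After 9 (parentNode): h3

Answer: h3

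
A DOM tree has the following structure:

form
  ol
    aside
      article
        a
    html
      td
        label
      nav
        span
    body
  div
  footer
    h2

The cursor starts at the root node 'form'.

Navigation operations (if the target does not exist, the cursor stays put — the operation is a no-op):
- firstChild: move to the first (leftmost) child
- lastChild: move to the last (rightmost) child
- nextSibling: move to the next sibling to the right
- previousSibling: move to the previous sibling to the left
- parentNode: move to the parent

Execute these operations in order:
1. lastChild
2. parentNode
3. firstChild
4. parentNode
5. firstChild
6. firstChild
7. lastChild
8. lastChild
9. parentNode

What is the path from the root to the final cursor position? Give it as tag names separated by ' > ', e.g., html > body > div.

After 1 (lastChild): footer
After 2 (parentNode): form
After 3 (firstChild): ol
After 4 (parentNode): form
After 5 (firstChild): ol
After 6 (firstChild): aside
After 7 (lastChild): article
After 8 (lastChild): a
After 9 (parentNode): article

Answer: form > ol > aside > article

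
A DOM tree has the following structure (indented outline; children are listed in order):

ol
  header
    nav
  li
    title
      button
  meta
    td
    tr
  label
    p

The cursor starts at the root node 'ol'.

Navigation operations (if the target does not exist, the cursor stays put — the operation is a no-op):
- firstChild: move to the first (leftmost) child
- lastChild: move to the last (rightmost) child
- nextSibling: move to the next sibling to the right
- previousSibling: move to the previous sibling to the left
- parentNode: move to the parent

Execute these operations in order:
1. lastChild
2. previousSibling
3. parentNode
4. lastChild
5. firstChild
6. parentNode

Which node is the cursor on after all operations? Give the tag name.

After 1 (lastChild): label
After 2 (previousSibling): meta
After 3 (parentNode): ol
After 4 (lastChild): label
After 5 (firstChild): p
After 6 (parentNode): label

Answer: label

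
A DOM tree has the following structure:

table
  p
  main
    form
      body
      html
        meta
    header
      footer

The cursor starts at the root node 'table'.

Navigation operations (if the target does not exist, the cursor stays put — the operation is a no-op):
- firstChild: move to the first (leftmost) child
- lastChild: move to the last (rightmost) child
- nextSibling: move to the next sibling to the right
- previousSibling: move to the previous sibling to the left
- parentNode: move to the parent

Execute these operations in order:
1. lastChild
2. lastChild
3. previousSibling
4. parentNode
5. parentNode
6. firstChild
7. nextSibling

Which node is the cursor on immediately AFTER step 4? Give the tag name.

After 1 (lastChild): main
After 2 (lastChild): header
After 3 (previousSibling): form
After 4 (parentNode): main

Answer: main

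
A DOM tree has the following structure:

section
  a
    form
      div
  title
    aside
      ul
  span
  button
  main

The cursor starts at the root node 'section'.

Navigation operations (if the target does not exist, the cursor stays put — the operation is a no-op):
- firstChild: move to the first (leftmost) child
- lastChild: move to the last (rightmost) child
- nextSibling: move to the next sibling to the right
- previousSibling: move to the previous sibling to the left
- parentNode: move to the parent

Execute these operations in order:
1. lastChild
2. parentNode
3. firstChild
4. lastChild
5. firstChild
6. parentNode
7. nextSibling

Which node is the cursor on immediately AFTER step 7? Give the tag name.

After 1 (lastChild): main
After 2 (parentNode): section
After 3 (firstChild): a
After 4 (lastChild): form
After 5 (firstChild): div
After 6 (parentNode): form
After 7 (nextSibling): form (no-op, stayed)

Answer: form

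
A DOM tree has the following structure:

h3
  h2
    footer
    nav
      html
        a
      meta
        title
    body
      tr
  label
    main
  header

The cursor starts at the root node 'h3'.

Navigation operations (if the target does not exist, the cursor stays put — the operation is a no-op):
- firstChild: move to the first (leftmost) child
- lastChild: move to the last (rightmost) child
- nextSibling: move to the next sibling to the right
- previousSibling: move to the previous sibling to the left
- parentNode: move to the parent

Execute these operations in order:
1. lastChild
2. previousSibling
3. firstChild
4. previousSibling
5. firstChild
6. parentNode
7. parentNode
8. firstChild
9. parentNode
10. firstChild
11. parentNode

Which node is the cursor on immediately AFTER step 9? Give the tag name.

After 1 (lastChild): header
After 2 (previousSibling): label
After 3 (firstChild): main
After 4 (previousSibling): main (no-op, stayed)
After 5 (firstChild): main (no-op, stayed)
After 6 (parentNode): label
After 7 (parentNode): h3
After 8 (firstChild): h2
After 9 (parentNode): h3

Answer: h3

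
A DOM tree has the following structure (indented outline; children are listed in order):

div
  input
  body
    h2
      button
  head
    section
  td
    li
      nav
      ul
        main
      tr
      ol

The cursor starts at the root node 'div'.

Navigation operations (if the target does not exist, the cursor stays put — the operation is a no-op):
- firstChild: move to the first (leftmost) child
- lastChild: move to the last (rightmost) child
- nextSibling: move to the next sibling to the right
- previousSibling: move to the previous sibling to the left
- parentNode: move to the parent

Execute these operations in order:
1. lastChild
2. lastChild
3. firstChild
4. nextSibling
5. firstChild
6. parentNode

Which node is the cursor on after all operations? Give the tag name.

After 1 (lastChild): td
After 2 (lastChild): li
After 3 (firstChild): nav
After 4 (nextSibling): ul
After 5 (firstChild): main
After 6 (parentNode): ul

Answer: ul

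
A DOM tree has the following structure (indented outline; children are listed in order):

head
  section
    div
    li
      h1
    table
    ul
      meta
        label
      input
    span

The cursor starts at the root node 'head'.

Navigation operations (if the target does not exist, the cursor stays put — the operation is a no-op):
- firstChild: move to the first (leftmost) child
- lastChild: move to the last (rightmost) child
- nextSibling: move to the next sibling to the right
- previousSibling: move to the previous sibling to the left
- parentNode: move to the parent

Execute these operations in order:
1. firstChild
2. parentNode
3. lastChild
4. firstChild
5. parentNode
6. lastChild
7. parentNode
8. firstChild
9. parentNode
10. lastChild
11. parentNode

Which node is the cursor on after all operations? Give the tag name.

Answer: section

Derivation:
After 1 (firstChild): section
After 2 (parentNode): head
After 3 (lastChild): section
After 4 (firstChild): div
After 5 (parentNode): section
After 6 (lastChild): span
After 7 (parentNode): section
After 8 (firstChild): div
After 9 (parentNode): section
After 10 (lastChild): span
After 11 (parentNode): section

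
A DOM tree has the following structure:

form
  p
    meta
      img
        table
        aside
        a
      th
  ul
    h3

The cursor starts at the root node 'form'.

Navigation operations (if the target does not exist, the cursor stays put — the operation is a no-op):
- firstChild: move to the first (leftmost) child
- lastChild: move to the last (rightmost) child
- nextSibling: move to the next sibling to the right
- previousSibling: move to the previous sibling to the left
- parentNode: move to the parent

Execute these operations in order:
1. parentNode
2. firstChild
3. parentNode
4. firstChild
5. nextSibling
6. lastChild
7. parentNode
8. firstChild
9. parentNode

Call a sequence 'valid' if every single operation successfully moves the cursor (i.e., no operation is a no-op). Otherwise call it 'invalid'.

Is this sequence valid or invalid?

Answer: invalid

Derivation:
After 1 (parentNode): form (no-op, stayed)
After 2 (firstChild): p
After 3 (parentNode): form
After 4 (firstChild): p
After 5 (nextSibling): ul
After 6 (lastChild): h3
After 7 (parentNode): ul
After 8 (firstChild): h3
After 9 (parentNode): ul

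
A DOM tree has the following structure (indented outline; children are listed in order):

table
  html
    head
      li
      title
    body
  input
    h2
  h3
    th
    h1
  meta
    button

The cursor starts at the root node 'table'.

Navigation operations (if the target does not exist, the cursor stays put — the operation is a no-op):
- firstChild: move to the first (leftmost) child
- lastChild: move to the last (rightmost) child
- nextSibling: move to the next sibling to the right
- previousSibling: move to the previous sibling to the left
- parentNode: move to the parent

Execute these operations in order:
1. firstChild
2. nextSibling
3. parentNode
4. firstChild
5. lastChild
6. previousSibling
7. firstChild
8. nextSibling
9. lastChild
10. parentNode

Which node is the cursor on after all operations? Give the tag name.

Answer: head

Derivation:
After 1 (firstChild): html
After 2 (nextSibling): input
After 3 (parentNode): table
After 4 (firstChild): html
After 5 (lastChild): body
After 6 (previousSibling): head
After 7 (firstChild): li
After 8 (nextSibling): title
After 9 (lastChild): title (no-op, stayed)
After 10 (parentNode): head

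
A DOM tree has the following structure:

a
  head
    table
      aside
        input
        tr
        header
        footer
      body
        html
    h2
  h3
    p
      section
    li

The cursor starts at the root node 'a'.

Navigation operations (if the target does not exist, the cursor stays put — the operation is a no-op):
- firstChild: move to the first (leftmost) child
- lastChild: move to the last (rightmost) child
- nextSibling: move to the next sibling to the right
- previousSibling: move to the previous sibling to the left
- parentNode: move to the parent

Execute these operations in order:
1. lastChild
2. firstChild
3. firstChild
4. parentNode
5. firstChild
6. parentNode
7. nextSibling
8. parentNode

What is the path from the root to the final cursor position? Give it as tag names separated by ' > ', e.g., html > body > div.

After 1 (lastChild): h3
After 2 (firstChild): p
After 3 (firstChild): section
After 4 (parentNode): p
After 5 (firstChild): section
After 6 (parentNode): p
After 7 (nextSibling): li
After 8 (parentNode): h3

Answer: a > h3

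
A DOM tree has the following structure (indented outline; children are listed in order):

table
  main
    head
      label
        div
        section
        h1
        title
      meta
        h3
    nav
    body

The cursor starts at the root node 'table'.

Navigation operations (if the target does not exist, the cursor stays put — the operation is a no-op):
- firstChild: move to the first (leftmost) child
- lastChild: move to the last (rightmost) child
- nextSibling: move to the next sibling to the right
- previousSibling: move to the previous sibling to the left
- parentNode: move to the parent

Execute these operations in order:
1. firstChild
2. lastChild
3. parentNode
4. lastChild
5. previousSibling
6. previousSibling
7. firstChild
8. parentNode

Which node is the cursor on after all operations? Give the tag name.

Answer: head

Derivation:
After 1 (firstChild): main
After 2 (lastChild): body
After 3 (parentNode): main
After 4 (lastChild): body
After 5 (previousSibling): nav
After 6 (previousSibling): head
After 7 (firstChild): label
After 8 (parentNode): head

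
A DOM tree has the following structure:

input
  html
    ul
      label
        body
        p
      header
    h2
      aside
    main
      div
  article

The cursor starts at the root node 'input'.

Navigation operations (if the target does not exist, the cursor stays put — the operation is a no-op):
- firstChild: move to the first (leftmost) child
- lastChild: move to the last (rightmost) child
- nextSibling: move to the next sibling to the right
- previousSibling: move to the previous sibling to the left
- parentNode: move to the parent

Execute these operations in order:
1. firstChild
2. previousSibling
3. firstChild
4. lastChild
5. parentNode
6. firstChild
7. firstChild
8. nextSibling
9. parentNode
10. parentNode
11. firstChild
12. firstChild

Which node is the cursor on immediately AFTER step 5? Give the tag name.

Answer: ul

Derivation:
After 1 (firstChild): html
After 2 (previousSibling): html (no-op, stayed)
After 3 (firstChild): ul
After 4 (lastChild): header
After 5 (parentNode): ul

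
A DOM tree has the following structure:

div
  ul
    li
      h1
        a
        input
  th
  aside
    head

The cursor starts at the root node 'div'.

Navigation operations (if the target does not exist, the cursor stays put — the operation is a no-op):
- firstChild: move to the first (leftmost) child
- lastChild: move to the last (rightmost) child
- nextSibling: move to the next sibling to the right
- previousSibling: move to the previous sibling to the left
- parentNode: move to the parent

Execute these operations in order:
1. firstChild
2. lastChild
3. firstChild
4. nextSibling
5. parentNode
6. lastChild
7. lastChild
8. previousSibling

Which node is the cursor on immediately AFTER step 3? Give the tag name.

Answer: h1

Derivation:
After 1 (firstChild): ul
After 2 (lastChild): li
After 3 (firstChild): h1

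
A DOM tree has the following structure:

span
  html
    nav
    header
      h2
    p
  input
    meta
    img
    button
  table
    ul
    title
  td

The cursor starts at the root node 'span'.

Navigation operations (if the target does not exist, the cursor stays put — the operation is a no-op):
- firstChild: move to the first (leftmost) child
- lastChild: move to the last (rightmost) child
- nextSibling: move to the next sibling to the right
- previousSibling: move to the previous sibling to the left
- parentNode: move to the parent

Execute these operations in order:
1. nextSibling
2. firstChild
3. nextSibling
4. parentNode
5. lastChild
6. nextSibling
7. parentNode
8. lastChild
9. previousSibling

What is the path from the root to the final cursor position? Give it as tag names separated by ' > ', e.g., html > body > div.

Answer: span > table

Derivation:
After 1 (nextSibling): span (no-op, stayed)
After 2 (firstChild): html
After 3 (nextSibling): input
After 4 (parentNode): span
After 5 (lastChild): td
After 6 (nextSibling): td (no-op, stayed)
After 7 (parentNode): span
After 8 (lastChild): td
After 9 (previousSibling): table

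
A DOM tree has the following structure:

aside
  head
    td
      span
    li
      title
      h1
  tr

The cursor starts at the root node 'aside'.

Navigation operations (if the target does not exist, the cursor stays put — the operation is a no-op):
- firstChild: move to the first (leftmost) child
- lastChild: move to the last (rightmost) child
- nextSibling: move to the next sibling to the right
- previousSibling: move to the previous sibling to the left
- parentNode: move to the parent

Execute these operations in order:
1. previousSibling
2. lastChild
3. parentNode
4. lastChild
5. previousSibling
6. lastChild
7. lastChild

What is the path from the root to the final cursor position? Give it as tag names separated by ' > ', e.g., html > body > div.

After 1 (previousSibling): aside (no-op, stayed)
After 2 (lastChild): tr
After 3 (parentNode): aside
After 4 (lastChild): tr
After 5 (previousSibling): head
After 6 (lastChild): li
After 7 (lastChild): h1

Answer: aside > head > li > h1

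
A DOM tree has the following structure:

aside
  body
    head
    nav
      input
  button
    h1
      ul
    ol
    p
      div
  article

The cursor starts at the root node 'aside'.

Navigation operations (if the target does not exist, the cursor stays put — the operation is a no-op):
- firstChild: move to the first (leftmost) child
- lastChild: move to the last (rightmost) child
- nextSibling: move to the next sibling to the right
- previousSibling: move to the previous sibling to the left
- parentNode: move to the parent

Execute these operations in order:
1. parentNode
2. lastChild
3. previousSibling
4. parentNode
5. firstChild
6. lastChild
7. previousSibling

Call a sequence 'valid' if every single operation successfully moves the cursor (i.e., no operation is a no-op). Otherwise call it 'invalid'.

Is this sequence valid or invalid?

After 1 (parentNode): aside (no-op, stayed)
After 2 (lastChild): article
After 3 (previousSibling): button
After 4 (parentNode): aside
After 5 (firstChild): body
After 6 (lastChild): nav
After 7 (previousSibling): head

Answer: invalid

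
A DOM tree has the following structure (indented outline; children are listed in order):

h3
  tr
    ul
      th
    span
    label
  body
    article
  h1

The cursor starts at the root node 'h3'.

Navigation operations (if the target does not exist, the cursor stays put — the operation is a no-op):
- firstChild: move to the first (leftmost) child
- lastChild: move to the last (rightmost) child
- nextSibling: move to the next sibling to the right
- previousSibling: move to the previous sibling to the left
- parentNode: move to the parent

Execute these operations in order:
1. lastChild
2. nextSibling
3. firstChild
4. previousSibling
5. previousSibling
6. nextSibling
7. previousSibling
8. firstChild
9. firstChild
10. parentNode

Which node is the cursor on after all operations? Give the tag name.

Answer: ul

Derivation:
After 1 (lastChild): h1
After 2 (nextSibling): h1 (no-op, stayed)
After 3 (firstChild): h1 (no-op, stayed)
After 4 (previousSibling): body
After 5 (previousSibling): tr
After 6 (nextSibling): body
After 7 (previousSibling): tr
After 8 (firstChild): ul
After 9 (firstChild): th
After 10 (parentNode): ul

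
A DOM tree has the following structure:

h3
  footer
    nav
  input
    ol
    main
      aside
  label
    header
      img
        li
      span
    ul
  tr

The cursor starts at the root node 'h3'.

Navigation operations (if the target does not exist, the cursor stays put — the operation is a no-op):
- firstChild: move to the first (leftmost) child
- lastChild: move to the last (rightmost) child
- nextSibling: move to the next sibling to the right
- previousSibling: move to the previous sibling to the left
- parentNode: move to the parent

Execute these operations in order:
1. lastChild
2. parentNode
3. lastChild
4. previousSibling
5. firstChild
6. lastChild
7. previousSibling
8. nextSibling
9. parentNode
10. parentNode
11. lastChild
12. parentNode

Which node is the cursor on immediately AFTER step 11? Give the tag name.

Answer: ul

Derivation:
After 1 (lastChild): tr
After 2 (parentNode): h3
After 3 (lastChild): tr
After 4 (previousSibling): label
After 5 (firstChild): header
After 6 (lastChild): span
After 7 (previousSibling): img
After 8 (nextSibling): span
After 9 (parentNode): header
After 10 (parentNode): label
After 11 (lastChild): ul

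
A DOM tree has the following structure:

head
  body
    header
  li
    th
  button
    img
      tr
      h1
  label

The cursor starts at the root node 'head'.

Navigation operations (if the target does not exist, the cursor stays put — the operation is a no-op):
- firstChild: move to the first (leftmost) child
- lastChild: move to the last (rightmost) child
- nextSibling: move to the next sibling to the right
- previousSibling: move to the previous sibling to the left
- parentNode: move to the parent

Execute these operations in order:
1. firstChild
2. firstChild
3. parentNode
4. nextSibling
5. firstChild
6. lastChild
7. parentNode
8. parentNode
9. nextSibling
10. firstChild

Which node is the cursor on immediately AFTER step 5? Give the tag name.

After 1 (firstChild): body
After 2 (firstChild): header
After 3 (parentNode): body
After 4 (nextSibling): li
After 5 (firstChild): th

Answer: th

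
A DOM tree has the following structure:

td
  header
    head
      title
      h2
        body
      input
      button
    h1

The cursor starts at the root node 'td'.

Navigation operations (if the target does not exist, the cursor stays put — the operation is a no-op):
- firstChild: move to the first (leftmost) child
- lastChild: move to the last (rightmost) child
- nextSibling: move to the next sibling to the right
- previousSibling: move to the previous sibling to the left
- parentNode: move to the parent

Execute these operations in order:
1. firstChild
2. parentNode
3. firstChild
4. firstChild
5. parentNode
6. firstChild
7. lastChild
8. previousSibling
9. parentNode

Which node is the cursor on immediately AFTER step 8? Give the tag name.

After 1 (firstChild): header
After 2 (parentNode): td
After 3 (firstChild): header
After 4 (firstChild): head
After 5 (parentNode): header
After 6 (firstChild): head
After 7 (lastChild): button
After 8 (previousSibling): input

Answer: input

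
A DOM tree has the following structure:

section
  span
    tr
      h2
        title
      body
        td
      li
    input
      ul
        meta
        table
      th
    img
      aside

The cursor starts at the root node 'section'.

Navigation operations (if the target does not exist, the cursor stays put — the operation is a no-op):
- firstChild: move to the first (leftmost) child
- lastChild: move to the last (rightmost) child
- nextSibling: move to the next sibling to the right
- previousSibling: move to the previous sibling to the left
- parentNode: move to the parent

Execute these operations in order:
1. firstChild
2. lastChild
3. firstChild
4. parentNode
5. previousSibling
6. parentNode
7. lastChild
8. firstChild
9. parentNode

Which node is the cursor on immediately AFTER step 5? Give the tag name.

Answer: input

Derivation:
After 1 (firstChild): span
After 2 (lastChild): img
After 3 (firstChild): aside
After 4 (parentNode): img
After 5 (previousSibling): input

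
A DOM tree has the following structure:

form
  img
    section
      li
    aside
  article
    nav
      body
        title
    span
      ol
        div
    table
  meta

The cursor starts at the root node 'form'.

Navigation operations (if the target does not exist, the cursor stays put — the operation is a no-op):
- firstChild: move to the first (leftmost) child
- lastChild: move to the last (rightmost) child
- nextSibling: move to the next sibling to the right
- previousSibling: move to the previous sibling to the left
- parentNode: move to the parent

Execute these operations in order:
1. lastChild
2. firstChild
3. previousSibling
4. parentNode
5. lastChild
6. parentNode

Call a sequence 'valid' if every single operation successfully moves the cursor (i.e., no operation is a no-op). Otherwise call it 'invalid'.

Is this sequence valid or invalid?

After 1 (lastChild): meta
After 2 (firstChild): meta (no-op, stayed)
After 3 (previousSibling): article
After 4 (parentNode): form
After 5 (lastChild): meta
After 6 (parentNode): form

Answer: invalid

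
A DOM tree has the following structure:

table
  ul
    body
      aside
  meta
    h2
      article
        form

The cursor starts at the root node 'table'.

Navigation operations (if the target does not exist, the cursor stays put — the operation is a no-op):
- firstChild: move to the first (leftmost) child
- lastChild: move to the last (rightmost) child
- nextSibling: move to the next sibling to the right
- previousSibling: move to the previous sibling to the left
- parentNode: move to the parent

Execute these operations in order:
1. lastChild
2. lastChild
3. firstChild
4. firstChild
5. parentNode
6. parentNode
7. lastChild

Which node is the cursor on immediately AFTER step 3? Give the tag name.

After 1 (lastChild): meta
After 2 (lastChild): h2
After 3 (firstChild): article

Answer: article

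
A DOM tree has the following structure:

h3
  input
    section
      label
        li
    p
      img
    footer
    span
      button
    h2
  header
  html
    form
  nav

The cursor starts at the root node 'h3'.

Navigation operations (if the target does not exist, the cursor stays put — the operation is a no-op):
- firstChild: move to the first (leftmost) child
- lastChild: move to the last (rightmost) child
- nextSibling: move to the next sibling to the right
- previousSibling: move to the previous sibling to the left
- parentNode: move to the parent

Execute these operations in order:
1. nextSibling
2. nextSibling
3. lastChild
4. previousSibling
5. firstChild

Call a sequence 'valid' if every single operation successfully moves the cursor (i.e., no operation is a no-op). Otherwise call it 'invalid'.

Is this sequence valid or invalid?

Answer: invalid

Derivation:
After 1 (nextSibling): h3 (no-op, stayed)
After 2 (nextSibling): h3 (no-op, stayed)
After 3 (lastChild): nav
After 4 (previousSibling): html
After 5 (firstChild): form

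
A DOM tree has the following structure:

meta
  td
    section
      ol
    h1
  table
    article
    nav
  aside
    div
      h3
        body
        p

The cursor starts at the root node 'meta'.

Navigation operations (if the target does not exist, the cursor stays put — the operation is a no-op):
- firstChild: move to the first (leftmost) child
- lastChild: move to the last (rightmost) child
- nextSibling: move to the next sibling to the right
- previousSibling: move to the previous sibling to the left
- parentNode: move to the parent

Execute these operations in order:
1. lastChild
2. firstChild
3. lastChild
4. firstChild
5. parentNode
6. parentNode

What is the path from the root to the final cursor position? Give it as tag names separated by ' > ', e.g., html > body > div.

After 1 (lastChild): aside
After 2 (firstChild): div
After 3 (lastChild): h3
After 4 (firstChild): body
After 5 (parentNode): h3
After 6 (parentNode): div

Answer: meta > aside > div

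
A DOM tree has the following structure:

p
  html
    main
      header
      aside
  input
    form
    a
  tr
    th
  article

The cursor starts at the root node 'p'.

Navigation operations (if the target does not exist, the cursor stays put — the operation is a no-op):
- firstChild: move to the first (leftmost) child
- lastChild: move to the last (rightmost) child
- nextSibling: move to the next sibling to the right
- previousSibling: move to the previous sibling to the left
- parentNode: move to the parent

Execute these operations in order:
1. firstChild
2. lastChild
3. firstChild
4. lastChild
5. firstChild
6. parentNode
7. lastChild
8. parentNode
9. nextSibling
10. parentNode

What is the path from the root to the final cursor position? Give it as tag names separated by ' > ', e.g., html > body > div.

Answer: p > html

Derivation:
After 1 (firstChild): html
After 2 (lastChild): main
After 3 (firstChild): header
After 4 (lastChild): header (no-op, stayed)
After 5 (firstChild): header (no-op, stayed)
After 6 (parentNode): main
After 7 (lastChild): aside
After 8 (parentNode): main
After 9 (nextSibling): main (no-op, stayed)
After 10 (parentNode): html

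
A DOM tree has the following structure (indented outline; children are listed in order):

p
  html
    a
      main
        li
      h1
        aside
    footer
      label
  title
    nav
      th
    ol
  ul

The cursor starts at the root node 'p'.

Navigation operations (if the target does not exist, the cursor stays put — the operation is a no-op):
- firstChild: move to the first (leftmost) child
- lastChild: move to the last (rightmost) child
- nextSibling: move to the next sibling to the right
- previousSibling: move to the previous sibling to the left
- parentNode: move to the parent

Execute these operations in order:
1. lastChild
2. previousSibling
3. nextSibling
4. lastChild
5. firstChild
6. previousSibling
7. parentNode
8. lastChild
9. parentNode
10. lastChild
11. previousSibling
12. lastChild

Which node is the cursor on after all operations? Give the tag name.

After 1 (lastChild): ul
After 2 (previousSibling): title
After 3 (nextSibling): ul
After 4 (lastChild): ul (no-op, stayed)
After 5 (firstChild): ul (no-op, stayed)
After 6 (previousSibling): title
After 7 (parentNode): p
After 8 (lastChild): ul
After 9 (parentNode): p
After 10 (lastChild): ul
After 11 (previousSibling): title
After 12 (lastChild): ol

Answer: ol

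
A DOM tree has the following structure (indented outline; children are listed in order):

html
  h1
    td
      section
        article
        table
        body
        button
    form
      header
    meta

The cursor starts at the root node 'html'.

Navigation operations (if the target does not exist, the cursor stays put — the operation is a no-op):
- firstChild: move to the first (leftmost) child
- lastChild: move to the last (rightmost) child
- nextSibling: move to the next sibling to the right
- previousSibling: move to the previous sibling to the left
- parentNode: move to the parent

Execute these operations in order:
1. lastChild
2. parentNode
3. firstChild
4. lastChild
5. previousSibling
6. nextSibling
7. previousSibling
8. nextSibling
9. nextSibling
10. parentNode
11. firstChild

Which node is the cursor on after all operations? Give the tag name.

After 1 (lastChild): h1
After 2 (parentNode): html
After 3 (firstChild): h1
After 4 (lastChild): meta
After 5 (previousSibling): form
After 6 (nextSibling): meta
After 7 (previousSibling): form
After 8 (nextSibling): meta
After 9 (nextSibling): meta (no-op, stayed)
After 10 (parentNode): h1
After 11 (firstChild): td

Answer: td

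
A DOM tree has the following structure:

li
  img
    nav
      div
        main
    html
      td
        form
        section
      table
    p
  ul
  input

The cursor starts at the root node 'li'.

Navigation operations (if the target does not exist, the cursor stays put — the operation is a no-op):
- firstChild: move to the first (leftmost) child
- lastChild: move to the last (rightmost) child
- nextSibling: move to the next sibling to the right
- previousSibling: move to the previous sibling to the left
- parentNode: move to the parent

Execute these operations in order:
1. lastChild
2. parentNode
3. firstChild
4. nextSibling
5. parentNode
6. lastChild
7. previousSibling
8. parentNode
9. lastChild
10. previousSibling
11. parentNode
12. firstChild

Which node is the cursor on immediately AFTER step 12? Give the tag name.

Answer: img

Derivation:
After 1 (lastChild): input
After 2 (parentNode): li
After 3 (firstChild): img
After 4 (nextSibling): ul
After 5 (parentNode): li
After 6 (lastChild): input
After 7 (previousSibling): ul
After 8 (parentNode): li
After 9 (lastChild): input
After 10 (previousSibling): ul
After 11 (parentNode): li
After 12 (firstChild): img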